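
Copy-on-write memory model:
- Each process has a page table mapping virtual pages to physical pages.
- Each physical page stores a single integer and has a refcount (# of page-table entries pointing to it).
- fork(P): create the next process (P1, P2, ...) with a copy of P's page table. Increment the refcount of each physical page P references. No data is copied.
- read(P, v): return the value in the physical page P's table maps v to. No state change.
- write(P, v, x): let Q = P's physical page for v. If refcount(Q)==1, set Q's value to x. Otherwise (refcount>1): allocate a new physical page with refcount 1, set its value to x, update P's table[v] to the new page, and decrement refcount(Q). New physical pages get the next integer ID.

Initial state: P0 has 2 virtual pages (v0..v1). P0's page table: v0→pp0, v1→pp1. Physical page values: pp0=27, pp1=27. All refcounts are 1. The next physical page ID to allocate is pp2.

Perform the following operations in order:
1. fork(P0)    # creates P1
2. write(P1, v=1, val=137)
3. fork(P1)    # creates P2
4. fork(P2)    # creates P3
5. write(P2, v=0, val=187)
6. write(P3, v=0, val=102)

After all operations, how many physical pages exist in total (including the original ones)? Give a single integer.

Answer: 5

Derivation:
Op 1: fork(P0) -> P1. 2 ppages; refcounts: pp0:2 pp1:2
Op 2: write(P1, v1, 137). refcount(pp1)=2>1 -> COPY to pp2. 3 ppages; refcounts: pp0:2 pp1:1 pp2:1
Op 3: fork(P1) -> P2. 3 ppages; refcounts: pp0:3 pp1:1 pp2:2
Op 4: fork(P2) -> P3. 3 ppages; refcounts: pp0:4 pp1:1 pp2:3
Op 5: write(P2, v0, 187). refcount(pp0)=4>1 -> COPY to pp3. 4 ppages; refcounts: pp0:3 pp1:1 pp2:3 pp3:1
Op 6: write(P3, v0, 102). refcount(pp0)=3>1 -> COPY to pp4. 5 ppages; refcounts: pp0:2 pp1:1 pp2:3 pp3:1 pp4:1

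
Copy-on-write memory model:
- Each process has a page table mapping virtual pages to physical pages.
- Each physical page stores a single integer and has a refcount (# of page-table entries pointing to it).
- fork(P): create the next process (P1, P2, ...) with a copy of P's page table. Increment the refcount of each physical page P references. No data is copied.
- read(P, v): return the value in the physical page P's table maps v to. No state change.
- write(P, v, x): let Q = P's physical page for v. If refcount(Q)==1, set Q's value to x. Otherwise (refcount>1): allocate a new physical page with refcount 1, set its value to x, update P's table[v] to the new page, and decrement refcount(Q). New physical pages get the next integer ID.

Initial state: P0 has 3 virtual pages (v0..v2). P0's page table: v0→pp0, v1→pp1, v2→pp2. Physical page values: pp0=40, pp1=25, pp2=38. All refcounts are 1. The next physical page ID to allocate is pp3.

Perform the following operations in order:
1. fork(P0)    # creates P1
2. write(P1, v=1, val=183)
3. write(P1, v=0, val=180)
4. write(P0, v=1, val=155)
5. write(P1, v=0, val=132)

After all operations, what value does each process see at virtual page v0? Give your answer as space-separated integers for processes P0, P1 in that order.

Op 1: fork(P0) -> P1. 3 ppages; refcounts: pp0:2 pp1:2 pp2:2
Op 2: write(P1, v1, 183). refcount(pp1)=2>1 -> COPY to pp3. 4 ppages; refcounts: pp0:2 pp1:1 pp2:2 pp3:1
Op 3: write(P1, v0, 180). refcount(pp0)=2>1 -> COPY to pp4. 5 ppages; refcounts: pp0:1 pp1:1 pp2:2 pp3:1 pp4:1
Op 4: write(P0, v1, 155). refcount(pp1)=1 -> write in place. 5 ppages; refcounts: pp0:1 pp1:1 pp2:2 pp3:1 pp4:1
Op 5: write(P1, v0, 132). refcount(pp4)=1 -> write in place. 5 ppages; refcounts: pp0:1 pp1:1 pp2:2 pp3:1 pp4:1
P0: v0 -> pp0 = 40
P1: v0 -> pp4 = 132

Answer: 40 132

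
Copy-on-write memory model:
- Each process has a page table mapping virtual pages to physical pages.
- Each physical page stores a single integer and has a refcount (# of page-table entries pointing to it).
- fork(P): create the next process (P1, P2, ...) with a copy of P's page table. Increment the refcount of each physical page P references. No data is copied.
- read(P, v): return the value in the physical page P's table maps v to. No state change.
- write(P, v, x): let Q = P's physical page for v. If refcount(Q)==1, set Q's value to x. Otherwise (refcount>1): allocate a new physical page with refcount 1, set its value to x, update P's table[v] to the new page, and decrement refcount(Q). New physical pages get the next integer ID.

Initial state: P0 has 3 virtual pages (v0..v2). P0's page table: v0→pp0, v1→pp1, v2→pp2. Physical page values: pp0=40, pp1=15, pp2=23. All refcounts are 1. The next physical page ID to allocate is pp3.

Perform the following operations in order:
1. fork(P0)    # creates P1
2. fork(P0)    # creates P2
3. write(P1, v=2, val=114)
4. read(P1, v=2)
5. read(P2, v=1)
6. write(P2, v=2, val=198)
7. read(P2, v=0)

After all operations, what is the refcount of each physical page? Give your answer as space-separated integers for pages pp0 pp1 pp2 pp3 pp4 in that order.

Answer: 3 3 1 1 1

Derivation:
Op 1: fork(P0) -> P1. 3 ppages; refcounts: pp0:2 pp1:2 pp2:2
Op 2: fork(P0) -> P2. 3 ppages; refcounts: pp0:3 pp1:3 pp2:3
Op 3: write(P1, v2, 114). refcount(pp2)=3>1 -> COPY to pp3. 4 ppages; refcounts: pp0:3 pp1:3 pp2:2 pp3:1
Op 4: read(P1, v2) -> 114. No state change.
Op 5: read(P2, v1) -> 15. No state change.
Op 6: write(P2, v2, 198). refcount(pp2)=2>1 -> COPY to pp4. 5 ppages; refcounts: pp0:3 pp1:3 pp2:1 pp3:1 pp4:1
Op 7: read(P2, v0) -> 40. No state change.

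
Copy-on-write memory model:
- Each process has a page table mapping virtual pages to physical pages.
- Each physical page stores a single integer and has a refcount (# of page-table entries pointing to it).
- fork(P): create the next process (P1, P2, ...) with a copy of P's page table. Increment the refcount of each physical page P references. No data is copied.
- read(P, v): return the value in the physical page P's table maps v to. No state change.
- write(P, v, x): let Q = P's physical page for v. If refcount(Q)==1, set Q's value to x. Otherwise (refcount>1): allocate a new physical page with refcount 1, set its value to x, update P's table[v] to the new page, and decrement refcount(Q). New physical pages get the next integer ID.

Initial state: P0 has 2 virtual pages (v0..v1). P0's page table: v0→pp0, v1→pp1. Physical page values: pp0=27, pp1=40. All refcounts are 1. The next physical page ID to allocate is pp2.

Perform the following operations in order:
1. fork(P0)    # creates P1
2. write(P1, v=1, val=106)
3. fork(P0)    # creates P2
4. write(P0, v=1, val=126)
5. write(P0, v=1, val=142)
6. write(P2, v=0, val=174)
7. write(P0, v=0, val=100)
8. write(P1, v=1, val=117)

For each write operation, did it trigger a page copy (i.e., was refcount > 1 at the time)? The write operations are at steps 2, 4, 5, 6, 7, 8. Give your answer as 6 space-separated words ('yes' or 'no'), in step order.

Op 1: fork(P0) -> P1. 2 ppages; refcounts: pp0:2 pp1:2
Op 2: write(P1, v1, 106). refcount(pp1)=2>1 -> COPY to pp2. 3 ppages; refcounts: pp0:2 pp1:1 pp2:1
Op 3: fork(P0) -> P2. 3 ppages; refcounts: pp0:3 pp1:2 pp2:1
Op 4: write(P0, v1, 126). refcount(pp1)=2>1 -> COPY to pp3. 4 ppages; refcounts: pp0:3 pp1:1 pp2:1 pp3:1
Op 5: write(P0, v1, 142). refcount(pp3)=1 -> write in place. 4 ppages; refcounts: pp0:3 pp1:1 pp2:1 pp3:1
Op 6: write(P2, v0, 174). refcount(pp0)=3>1 -> COPY to pp4. 5 ppages; refcounts: pp0:2 pp1:1 pp2:1 pp3:1 pp4:1
Op 7: write(P0, v0, 100). refcount(pp0)=2>1 -> COPY to pp5. 6 ppages; refcounts: pp0:1 pp1:1 pp2:1 pp3:1 pp4:1 pp5:1
Op 8: write(P1, v1, 117). refcount(pp2)=1 -> write in place. 6 ppages; refcounts: pp0:1 pp1:1 pp2:1 pp3:1 pp4:1 pp5:1

yes yes no yes yes no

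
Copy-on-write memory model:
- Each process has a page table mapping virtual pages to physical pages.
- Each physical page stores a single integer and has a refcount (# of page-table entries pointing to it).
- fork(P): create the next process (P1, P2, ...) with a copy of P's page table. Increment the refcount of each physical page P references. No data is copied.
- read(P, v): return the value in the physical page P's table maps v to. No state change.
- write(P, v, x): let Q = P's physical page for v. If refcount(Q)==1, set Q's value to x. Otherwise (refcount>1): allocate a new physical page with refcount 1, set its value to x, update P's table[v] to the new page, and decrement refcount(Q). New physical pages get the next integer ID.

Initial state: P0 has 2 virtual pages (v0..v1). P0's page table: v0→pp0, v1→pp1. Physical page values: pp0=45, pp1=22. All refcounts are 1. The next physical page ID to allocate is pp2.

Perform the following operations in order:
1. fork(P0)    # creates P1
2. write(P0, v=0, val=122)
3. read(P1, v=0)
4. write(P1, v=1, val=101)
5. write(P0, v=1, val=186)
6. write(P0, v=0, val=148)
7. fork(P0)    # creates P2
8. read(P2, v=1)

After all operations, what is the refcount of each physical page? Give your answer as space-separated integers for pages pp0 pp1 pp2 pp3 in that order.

Answer: 1 2 2 1

Derivation:
Op 1: fork(P0) -> P1. 2 ppages; refcounts: pp0:2 pp1:2
Op 2: write(P0, v0, 122). refcount(pp0)=2>1 -> COPY to pp2. 3 ppages; refcounts: pp0:1 pp1:2 pp2:1
Op 3: read(P1, v0) -> 45. No state change.
Op 4: write(P1, v1, 101). refcount(pp1)=2>1 -> COPY to pp3. 4 ppages; refcounts: pp0:1 pp1:1 pp2:1 pp3:1
Op 5: write(P0, v1, 186). refcount(pp1)=1 -> write in place. 4 ppages; refcounts: pp0:1 pp1:1 pp2:1 pp3:1
Op 6: write(P0, v0, 148). refcount(pp2)=1 -> write in place. 4 ppages; refcounts: pp0:1 pp1:1 pp2:1 pp3:1
Op 7: fork(P0) -> P2. 4 ppages; refcounts: pp0:1 pp1:2 pp2:2 pp3:1
Op 8: read(P2, v1) -> 186. No state change.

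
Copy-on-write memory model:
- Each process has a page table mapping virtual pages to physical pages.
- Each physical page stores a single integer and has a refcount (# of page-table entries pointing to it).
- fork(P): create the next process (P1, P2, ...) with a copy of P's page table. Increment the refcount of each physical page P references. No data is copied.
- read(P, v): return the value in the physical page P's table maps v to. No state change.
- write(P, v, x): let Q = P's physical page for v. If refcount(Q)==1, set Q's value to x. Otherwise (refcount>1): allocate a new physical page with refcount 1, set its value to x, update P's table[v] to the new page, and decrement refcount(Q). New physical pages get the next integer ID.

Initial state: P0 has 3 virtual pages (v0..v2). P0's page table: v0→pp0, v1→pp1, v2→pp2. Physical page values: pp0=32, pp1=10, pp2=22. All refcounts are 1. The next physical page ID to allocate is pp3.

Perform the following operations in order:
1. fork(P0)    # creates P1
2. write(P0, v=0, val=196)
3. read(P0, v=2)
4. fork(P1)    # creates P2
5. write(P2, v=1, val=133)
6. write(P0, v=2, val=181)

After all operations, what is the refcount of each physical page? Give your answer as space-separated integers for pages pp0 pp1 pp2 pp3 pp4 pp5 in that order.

Op 1: fork(P0) -> P1. 3 ppages; refcounts: pp0:2 pp1:2 pp2:2
Op 2: write(P0, v0, 196). refcount(pp0)=2>1 -> COPY to pp3. 4 ppages; refcounts: pp0:1 pp1:2 pp2:2 pp3:1
Op 3: read(P0, v2) -> 22. No state change.
Op 4: fork(P1) -> P2. 4 ppages; refcounts: pp0:2 pp1:3 pp2:3 pp3:1
Op 5: write(P2, v1, 133). refcount(pp1)=3>1 -> COPY to pp4. 5 ppages; refcounts: pp0:2 pp1:2 pp2:3 pp3:1 pp4:1
Op 6: write(P0, v2, 181). refcount(pp2)=3>1 -> COPY to pp5. 6 ppages; refcounts: pp0:2 pp1:2 pp2:2 pp3:1 pp4:1 pp5:1

Answer: 2 2 2 1 1 1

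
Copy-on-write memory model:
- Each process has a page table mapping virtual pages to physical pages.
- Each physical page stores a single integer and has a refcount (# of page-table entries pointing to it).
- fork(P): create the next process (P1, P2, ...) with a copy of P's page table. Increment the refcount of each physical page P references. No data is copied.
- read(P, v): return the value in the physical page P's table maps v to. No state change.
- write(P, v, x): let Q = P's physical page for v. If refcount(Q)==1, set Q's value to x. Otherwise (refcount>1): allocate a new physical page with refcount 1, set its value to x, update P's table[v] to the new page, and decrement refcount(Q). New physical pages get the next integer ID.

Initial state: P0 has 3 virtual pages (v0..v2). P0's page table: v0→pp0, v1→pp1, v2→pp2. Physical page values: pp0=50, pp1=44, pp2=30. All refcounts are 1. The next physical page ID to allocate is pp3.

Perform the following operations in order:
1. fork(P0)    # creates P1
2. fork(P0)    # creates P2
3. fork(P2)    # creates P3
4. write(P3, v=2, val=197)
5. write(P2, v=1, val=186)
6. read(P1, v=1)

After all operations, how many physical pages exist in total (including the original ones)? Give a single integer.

Op 1: fork(P0) -> P1. 3 ppages; refcounts: pp0:2 pp1:2 pp2:2
Op 2: fork(P0) -> P2. 3 ppages; refcounts: pp0:3 pp1:3 pp2:3
Op 3: fork(P2) -> P3. 3 ppages; refcounts: pp0:4 pp1:4 pp2:4
Op 4: write(P3, v2, 197). refcount(pp2)=4>1 -> COPY to pp3. 4 ppages; refcounts: pp0:4 pp1:4 pp2:3 pp3:1
Op 5: write(P2, v1, 186). refcount(pp1)=4>1 -> COPY to pp4. 5 ppages; refcounts: pp0:4 pp1:3 pp2:3 pp3:1 pp4:1
Op 6: read(P1, v1) -> 44. No state change.

Answer: 5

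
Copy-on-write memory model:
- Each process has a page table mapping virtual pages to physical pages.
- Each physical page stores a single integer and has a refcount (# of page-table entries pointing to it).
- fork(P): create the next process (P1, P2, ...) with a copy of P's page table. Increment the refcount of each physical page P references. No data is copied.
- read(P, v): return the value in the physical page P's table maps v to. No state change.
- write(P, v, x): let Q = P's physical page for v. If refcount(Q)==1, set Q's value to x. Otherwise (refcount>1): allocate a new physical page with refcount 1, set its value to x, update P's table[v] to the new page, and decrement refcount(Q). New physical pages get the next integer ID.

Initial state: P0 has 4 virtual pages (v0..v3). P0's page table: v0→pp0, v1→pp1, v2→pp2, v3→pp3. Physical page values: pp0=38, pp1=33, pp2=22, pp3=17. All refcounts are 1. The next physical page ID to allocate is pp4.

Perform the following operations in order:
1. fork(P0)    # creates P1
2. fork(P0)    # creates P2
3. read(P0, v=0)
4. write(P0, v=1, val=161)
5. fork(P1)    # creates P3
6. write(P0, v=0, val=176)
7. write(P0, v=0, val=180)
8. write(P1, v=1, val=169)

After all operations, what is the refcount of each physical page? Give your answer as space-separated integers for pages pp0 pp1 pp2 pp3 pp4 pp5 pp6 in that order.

Answer: 3 2 4 4 1 1 1

Derivation:
Op 1: fork(P0) -> P1. 4 ppages; refcounts: pp0:2 pp1:2 pp2:2 pp3:2
Op 2: fork(P0) -> P2. 4 ppages; refcounts: pp0:3 pp1:3 pp2:3 pp3:3
Op 3: read(P0, v0) -> 38. No state change.
Op 4: write(P0, v1, 161). refcount(pp1)=3>1 -> COPY to pp4. 5 ppages; refcounts: pp0:3 pp1:2 pp2:3 pp3:3 pp4:1
Op 5: fork(P1) -> P3. 5 ppages; refcounts: pp0:4 pp1:3 pp2:4 pp3:4 pp4:1
Op 6: write(P0, v0, 176). refcount(pp0)=4>1 -> COPY to pp5. 6 ppages; refcounts: pp0:3 pp1:3 pp2:4 pp3:4 pp4:1 pp5:1
Op 7: write(P0, v0, 180). refcount(pp5)=1 -> write in place. 6 ppages; refcounts: pp0:3 pp1:3 pp2:4 pp3:4 pp4:1 pp5:1
Op 8: write(P1, v1, 169). refcount(pp1)=3>1 -> COPY to pp6. 7 ppages; refcounts: pp0:3 pp1:2 pp2:4 pp3:4 pp4:1 pp5:1 pp6:1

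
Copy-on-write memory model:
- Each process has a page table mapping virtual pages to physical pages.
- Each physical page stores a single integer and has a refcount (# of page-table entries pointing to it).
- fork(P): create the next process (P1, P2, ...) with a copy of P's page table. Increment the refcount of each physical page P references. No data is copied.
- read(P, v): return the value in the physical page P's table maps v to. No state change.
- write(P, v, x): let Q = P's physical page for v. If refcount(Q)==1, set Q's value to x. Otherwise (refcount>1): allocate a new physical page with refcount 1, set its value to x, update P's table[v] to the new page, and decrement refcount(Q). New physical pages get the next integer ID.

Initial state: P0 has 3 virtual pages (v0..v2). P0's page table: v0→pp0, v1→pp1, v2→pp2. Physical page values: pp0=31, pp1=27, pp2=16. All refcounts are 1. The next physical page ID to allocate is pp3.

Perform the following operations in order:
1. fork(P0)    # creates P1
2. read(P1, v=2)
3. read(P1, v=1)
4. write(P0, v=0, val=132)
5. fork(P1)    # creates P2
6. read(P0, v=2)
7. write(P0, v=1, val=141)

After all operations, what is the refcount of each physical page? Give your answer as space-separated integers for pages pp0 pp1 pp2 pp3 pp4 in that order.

Answer: 2 2 3 1 1

Derivation:
Op 1: fork(P0) -> P1. 3 ppages; refcounts: pp0:2 pp1:2 pp2:2
Op 2: read(P1, v2) -> 16. No state change.
Op 3: read(P1, v1) -> 27. No state change.
Op 4: write(P0, v0, 132). refcount(pp0)=2>1 -> COPY to pp3. 4 ppages; refcounts: pp0:1 pp1:2 pp2:2 pp3:1
Op 5: fork(P1) -> P2. 4 ppages; refcounts: pp0:2 pp1:3 pp2:3 pp3:1
Op 6: read(P0, v2) -> 16. No state change.
Op 7: write(P0, v1, 141). refcount(pp1)=3>1 -> COPY to pp4. 5 ppages; refcounts: pp0:2 pp1:2 pp2:3 pp3:1 pp4:1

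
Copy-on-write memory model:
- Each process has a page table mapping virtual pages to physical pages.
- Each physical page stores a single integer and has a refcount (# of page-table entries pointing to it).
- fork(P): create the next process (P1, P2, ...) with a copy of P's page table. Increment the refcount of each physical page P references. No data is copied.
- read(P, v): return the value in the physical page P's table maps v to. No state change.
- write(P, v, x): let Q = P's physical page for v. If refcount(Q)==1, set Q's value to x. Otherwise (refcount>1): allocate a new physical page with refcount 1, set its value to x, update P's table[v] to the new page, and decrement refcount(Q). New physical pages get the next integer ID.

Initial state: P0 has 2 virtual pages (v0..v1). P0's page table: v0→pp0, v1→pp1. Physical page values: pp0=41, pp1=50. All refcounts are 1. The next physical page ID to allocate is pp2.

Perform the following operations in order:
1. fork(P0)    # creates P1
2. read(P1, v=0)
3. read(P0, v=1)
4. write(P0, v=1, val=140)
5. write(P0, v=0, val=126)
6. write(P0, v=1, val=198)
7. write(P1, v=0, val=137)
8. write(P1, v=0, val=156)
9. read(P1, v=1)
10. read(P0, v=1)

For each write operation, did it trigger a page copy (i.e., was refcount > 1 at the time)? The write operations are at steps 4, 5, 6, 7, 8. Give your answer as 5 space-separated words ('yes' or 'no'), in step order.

Op 1: fork(P0) -> P1. 2 ppages; refcounts: pp0:2 pp1:2
Op 2: read(P1, v0) -> 41. No state change.
Op 3: read(P0, v1) -> 50. No state change.
Op 4: write(P0, v1, 140). refcount(pp1)=2>1 -> COPY to pp2. 3 ppages; refcounts: pp0:2 pp1:1 pp2:1
Op 5: write(P0, v0, 126). refcount(pp0)=2>1 -> COPY to pp3. 4 ppages; refcounts: pp0:1 pp1:1 pp2:1 pp3:1
Op 6: write(P0, v1, 198). refcount(pp2)=1 -> write in place. 4 ppages; refcounts: pp0:1 pp1:1 pp2:1 pp3:1
Op 7: write(P1, v0, 137). refcount(pp0)=1 -> write in place. 4 ppages; refcounts: pp0:1 pp1:1 pp2:1 pp3:1
Op 8: write(P1, v0, 156). refcount(pp0)=1 -> write in place. 4 ppages; refcounts: pp0:1 pp1:1 pp2:1 pp3:1
Op 9: read(P1, v1) -> 50. No state change.
Op 10: read(P0, v1) -> 198. No state change.

yes yes no no no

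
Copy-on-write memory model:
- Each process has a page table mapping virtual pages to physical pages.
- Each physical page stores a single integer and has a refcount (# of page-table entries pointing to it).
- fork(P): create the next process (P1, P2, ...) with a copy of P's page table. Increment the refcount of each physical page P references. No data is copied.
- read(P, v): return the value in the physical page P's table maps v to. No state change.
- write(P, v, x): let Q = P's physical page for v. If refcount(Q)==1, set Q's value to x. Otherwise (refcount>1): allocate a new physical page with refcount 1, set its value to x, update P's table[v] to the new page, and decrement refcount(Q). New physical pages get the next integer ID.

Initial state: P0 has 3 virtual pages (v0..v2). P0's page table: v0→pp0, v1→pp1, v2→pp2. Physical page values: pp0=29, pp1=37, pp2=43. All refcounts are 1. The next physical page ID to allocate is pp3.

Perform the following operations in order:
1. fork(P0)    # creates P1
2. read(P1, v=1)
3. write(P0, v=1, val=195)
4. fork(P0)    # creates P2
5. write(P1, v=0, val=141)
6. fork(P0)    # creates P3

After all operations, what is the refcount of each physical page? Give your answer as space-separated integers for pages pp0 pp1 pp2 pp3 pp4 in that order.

Op 1: fork(P0) -> P1. 3 ppages; refcounts: pp0:2 pp1:2 pp2:2
Op 2: read(P1, v1) -> 37. No state change.
Op 3: write(P0, v1, 195). refcount(pp1)=2>1 -> COPY to pp3. 4 ppages; refcounts: pp0:2 pp1:1 pp2:2 pp3:1
Op 4: fork(P0) -> P2. 4 ppages; refcounts: pp0:3 pp1:1 pp2:3 pp3:2
Op 5: write(P1, v0, 141). refcount(pp0)=3>1 -> COPY to pp4. 5 ppages; refcounts: pp0:2 pp1:1 pp2:3 pp3:2 pp4:1
Op 6: fork(P0) -> P3. 5 ppages; refcounts: pp0:3 pp1:1 pp2:4 pp3:3 pp4:1

Answer: 3 1 4 3 1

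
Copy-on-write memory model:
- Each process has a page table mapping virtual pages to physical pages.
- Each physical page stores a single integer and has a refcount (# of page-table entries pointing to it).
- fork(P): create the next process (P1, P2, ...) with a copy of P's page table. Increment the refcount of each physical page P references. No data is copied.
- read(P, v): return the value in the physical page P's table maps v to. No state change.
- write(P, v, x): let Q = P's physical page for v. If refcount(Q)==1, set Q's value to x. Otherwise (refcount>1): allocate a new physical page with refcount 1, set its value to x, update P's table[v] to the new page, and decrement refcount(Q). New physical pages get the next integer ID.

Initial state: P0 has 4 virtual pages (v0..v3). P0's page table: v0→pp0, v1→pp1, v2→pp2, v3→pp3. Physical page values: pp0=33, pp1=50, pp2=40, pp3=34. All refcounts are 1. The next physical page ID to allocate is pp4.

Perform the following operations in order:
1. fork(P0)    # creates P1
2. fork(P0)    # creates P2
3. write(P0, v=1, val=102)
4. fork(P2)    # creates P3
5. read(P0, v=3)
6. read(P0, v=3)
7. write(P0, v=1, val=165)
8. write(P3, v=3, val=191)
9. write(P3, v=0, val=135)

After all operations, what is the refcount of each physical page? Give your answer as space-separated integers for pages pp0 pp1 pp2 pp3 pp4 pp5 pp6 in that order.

Op 1: fork(P0) -> P1. 4 ppages; refcounts: pp0:2 pp1:2 pp2:2 pp3:2
Op 2: fork(P0) -> P2. 4 ppages; refcounts: pp0:3 pp1:3 pp2:3 pp3:3
Op 3: write(P0, v1, 102). refcount(pp1)=3>1 -> COPY to pp4. 5 ppages; refcounts: pp0:3 pp1:2 pp2:3 pp3:3 pp4:1
Op 4: fork(P2) -> P3. 5 ppages; refcounts: pp0:4 pp1:3 pp2:4 pp3:4 pp4:1
Op 5: read(P0, v3) -> 34. No state change.
Op 6: read(P0, v3) -> 34. No state change.
Op 7: write(P0, v1, 165). refcount(pp4)=1 -> write in place. 5 ppages; refcounts: pp0:4 pp1:3 pp2:4 pp3:4 pp4:1
Op 8: write(P3, v3, 191). refcount(pp3)=4>1 -> COPY to pp5. 6 ppages; refcounts: pp0:4 pp1:3 pp2:4 pp3:3 pp4:1 pp5:1
Op 9: write(P3, v0, 135). refcount(pp0)=4>1 -> COPY to pp6. 7 ppages; refcounts: pp0:3 pp1:3 pp2:4 pp3:3 pp4:1 pp5:1 pp6:1

Answer: 3 3 4 3 1 1 1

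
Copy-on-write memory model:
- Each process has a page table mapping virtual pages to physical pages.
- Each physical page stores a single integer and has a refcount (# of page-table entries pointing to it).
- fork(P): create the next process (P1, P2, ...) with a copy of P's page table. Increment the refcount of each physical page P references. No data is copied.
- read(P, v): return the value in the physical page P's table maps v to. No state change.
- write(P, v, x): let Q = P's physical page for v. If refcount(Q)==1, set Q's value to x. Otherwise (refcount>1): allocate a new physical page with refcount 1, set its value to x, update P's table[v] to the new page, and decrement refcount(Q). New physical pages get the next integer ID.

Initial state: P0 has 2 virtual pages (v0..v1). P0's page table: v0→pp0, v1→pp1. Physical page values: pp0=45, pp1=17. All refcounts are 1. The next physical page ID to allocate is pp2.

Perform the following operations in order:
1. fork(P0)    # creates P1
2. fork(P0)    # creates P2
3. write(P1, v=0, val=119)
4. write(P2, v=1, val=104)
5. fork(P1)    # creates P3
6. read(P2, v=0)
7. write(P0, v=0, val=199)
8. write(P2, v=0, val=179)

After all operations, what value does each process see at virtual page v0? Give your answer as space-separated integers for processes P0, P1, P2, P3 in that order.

Op 1: fork(P0) -> P1. 2 ppages; refcounts: pp0:2 pp1:2
Op 2: fork(P0) -> P2. 2 ppages; refcounts: pp0:3 pp1:3
Op 3: write(P1, v0, 119). refcount(pp0)=3>1 -> COPY to pp2. 3 ppages; refcounts: pp0:2 pp1:3 pp2:1
Op 4: write(P2, v1, 104). refcount(pp1)=3>1 -> COPY to pp3. 4 ppages; refcounts: pp0:2 pp1:2 pp2:1 pp3:1
Op 5: fork(P1) -> P3. 4 ppages; refcounts: pp0:2 pp1:3 pp2:2 pp3:1
Op 6: read(P2, v0) -> 45. No state change.
Op 7: write(P0, v0, 199). refcount(pp0)=2>1 -> COPY to pp4. 5 ppages; refcounts: pp0:1 pp1:3 pp2:2 pp3:1 pp4:1
Op 8: write(P2, v0, 179). refcount(pp0)=1 -> write in place. 5 ppages; refcounts: pp0:1 pp1:3 pp2:2 pp3:1 pp4:1
P0: v0 -> pp4 = 199
P1: v0 -> pp2 = 119
P2: v0 -> pp0 = 179
P3: v0 -> pp2 = 119

Answer: 199 119 179 119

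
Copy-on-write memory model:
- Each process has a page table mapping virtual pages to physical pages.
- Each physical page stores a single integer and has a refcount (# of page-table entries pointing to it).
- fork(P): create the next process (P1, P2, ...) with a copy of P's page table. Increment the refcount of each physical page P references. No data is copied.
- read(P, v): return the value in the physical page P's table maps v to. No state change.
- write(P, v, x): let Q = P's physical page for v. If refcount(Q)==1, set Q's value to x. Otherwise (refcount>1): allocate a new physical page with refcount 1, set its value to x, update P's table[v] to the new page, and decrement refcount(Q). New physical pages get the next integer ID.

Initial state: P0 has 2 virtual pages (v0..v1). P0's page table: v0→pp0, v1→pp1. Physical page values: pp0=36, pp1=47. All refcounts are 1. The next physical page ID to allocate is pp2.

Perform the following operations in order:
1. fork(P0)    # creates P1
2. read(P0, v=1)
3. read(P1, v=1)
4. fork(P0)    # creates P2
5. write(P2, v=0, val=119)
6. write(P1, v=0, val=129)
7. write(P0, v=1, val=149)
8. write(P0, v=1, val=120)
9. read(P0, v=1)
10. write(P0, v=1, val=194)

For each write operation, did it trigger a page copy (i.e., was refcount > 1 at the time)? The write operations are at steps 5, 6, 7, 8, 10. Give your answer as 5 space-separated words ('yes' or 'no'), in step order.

Op 1: fork(P0) -> P1. 2 ppages; refcounts: pp0:2 pp1:2
Op 2: read(P0, v1) -> 47. No state change.
Op 3: read(P1, v1) -> 47. No state change.
Op 4: fork(P0) -> P2. 2 ppages; refcounts: pp0:3 pp1:3
Op 5: write(P2, v0, 119). refcount(pp0)=3>1 -> COPY to pp2. 3 ppages; refcounts: pp0:2 pp1:3 pp2:1
Op 6: write(P1, v0, 129). refcount(pp0)=2>1 -> COPY to pp3. 4 ppages; refcounts: pp0:1 pp1:3 pp2:1 pp3:1
Op 7: write(P0, v1, 149). refcount(pp1)=3>1 -> COPY to pp4. 5 ppages; refcounts: pp0:1 pp1:2 pp2:1 pp3:1 pp4:1
Op 8: write(P0, v1, 120). refcount(pp4)=1 -> write in place. 5 ppages; refcounts: pp0:1 pp1:2 pp2:1 pp3:1 pp4:1
Op 9: read(P0, v1) -> 120. No state change.
Op 10: write(P0, v1, 194). refcount(pp4)=1 -> write in place. 5 ppages; refcounts: pp0:1 pp1:2 pp2:1 pp3:1 pp4:1

yes yes yes no no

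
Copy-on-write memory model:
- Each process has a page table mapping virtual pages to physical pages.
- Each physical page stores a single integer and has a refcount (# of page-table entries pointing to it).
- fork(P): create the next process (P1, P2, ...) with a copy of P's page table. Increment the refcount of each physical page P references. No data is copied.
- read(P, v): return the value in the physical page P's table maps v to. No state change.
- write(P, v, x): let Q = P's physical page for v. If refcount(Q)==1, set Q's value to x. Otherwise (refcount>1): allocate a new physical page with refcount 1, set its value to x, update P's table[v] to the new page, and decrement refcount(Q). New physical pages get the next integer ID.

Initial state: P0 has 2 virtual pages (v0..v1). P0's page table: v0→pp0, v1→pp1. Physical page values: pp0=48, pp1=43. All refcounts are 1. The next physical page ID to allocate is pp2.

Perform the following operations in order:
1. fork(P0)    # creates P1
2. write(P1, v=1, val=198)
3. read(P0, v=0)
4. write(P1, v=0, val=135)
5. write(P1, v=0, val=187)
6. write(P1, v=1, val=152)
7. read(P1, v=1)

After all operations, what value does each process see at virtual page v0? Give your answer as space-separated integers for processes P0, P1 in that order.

Answer: 48 187

Derivation:
Op 1: fork(P0) -> P1. 2 ppages; refcounts: pp0:2 pp1:2
Op 2: write(P1, v1, 198). refcount(pp1)=2>1 -> COPY to pp2. 3 ppages; refcounts: pp0:2 pp1:1 pp2:1
Op 3: read(P0, v0) -> 48. No state change.
Op 4: write(P1, v0, 135). refcount(pp0)=2>1 -> COPY to pp3. 4 ppages; refcounts: pp0:1 pp1:1 pp2:1 pp3:1
Op 5: write(P1, v0, 187). refcount(pp3)=1 -> write in place. 4 ppages; refcounts: pp0:1 pp1:1 pp2:1 pp3:1
Op 6: write(P1, v1, 152). refcount(pp2)=1 -> write in place. 4 ppages; refcounts: pp0:1 pp1:1 pp2:1 pp3:1
Op 7: read(P1, v1) -> 152. No state change.
P0: v0 -> pp0 = 48
P1: v0 -> pp3 = 187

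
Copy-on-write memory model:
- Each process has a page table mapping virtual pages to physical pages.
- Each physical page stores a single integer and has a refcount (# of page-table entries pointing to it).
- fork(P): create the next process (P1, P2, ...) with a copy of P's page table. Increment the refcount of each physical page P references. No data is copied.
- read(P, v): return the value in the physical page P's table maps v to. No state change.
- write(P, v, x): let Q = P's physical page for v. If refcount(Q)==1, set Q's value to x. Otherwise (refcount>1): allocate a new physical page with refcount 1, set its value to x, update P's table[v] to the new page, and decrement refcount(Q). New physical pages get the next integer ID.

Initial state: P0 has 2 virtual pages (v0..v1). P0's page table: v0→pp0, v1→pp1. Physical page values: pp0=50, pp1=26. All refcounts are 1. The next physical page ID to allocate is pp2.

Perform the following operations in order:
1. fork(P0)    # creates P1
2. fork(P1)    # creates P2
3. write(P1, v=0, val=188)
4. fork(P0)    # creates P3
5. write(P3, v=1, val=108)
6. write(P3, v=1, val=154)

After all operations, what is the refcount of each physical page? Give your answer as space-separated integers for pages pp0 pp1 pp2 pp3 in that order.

Op 1: fork(P0) -> P1. 2 ppages; refcounts: pp0:2 pp1:2
Op 2: fork(P1) -> P2. 2 ppages; refcounts: pp0:3 pp1:3
Op 3: write(P1, v0, 188). refcount(pp0)=3>1 -> COPY to pp2. 3 ppages; refcounts: pp0:2 pp1:3 pp2:1
Op 4: fork(P0) -> P3. 3 ppages; refcounts: pp0:3 pp1:4 pp2:1
Op 5: write(P3, v1, 108). refcount(pp1)=4>1 -> COPY to pp3. 4 ppages; refcounts: pp0:3 pp1:3 pp2:1 pp3:1
Op 6: write(P3, v1, 154). refcount(pp3)=1 -> write in place. 4 ppages; refcounts: pp0:3 pp1:3 pp2:1 pp3:1

Answer: 3 3 1 1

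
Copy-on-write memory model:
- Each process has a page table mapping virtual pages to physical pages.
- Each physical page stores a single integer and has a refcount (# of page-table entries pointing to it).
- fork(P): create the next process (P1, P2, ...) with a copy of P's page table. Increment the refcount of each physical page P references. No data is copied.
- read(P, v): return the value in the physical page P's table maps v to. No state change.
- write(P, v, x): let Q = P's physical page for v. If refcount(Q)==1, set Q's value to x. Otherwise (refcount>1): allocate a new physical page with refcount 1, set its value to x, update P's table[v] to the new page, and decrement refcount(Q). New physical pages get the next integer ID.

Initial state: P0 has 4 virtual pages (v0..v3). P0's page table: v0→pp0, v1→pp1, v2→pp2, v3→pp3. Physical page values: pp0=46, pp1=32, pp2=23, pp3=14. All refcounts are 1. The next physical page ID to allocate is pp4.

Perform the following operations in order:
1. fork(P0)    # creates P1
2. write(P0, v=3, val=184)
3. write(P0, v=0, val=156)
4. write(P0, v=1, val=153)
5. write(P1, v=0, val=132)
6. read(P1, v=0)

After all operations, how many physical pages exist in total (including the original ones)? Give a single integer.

Op 1: fork(P0) -> P1. 4 ppages; refcounts: pp0:2 pp1:2 pp2:2 pp3:2
Op 2: write(P0, v3, 184). refcount(pp3)=2>1 -> COPY to pp4. 5 ppages; refcounts: pp0:2 pp1:2 pp2:2 pp3:1 pp4:1
Op 3: write(P0, v0, 156). refcount(pp0)=2>1 -> COPY to pp5. 6 ppages; refcounts: pp0:1 pp1:2 pp2:2 pp3:1 pp4:1 pp5:1
Op 4: write(P0, v1, 153). refcount(pp1)=2>1 -> COPY to pp6. 7 ppages; refcounts: pp0:1 pp1:1 pp2:2 pp3:1 pp4:1 pp5:1 pp6:1
Op 5: write(P1, v0, 132). refcount(pp0)=1 -> write in place. 7 ppages; refcounts: pp0:1 pp1:1 pp2:2 pp3:1 pp4:1 pp5:1 pp6:1
Op 6: read(P1, v0) -> 132. No state change.

Answer: 7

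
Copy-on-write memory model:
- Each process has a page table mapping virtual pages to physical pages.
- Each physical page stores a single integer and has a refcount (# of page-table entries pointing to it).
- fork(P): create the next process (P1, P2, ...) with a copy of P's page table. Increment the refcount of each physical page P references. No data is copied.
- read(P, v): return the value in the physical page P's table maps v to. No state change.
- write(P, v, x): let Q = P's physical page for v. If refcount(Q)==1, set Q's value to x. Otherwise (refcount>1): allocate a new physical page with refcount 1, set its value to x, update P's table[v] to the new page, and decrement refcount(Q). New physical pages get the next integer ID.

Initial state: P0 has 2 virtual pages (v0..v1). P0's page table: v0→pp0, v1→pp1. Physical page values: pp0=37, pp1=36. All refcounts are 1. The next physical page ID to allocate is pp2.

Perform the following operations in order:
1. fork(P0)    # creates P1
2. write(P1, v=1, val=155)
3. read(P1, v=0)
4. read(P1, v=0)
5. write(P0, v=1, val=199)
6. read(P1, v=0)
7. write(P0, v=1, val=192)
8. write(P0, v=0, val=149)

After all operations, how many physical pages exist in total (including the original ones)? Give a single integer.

Op 1: fork(P0) -> P1. 2 ppages; refcounts: pp0:2 pp1:2
Op 2: write(P1, v1, 155). refcount(pp1)=2>1 -> COPY to pp2. 3 ppages; refcounts: pp0:2 pp1:1 pp2:1
Op 3: read(P1, v0) -> 37. No state change.
Op 4: read(P1, v0) -> 37. No state change.
Op 5: write(P0, v1, 199). refcount(pp1)=1 -> write in place. 3 ppages; refcounts: pp0:2 pp1:1 pp2:1
Op 6: read(P1, v0) -> 37. No state change.
Op 7: write(P0, v1, 192). refcount(pp1)=1 -> write in place. 3 ppages; refcounts: pp0:2 pp1:1 pp2:1
Op 8: write(P0, v0, 149). refcount(pp0)=2>1 -> COPY to pp3. 4 ppages; refcounts: pp0:1 pp1:1 pp2:1 pp3:1

Answer: 4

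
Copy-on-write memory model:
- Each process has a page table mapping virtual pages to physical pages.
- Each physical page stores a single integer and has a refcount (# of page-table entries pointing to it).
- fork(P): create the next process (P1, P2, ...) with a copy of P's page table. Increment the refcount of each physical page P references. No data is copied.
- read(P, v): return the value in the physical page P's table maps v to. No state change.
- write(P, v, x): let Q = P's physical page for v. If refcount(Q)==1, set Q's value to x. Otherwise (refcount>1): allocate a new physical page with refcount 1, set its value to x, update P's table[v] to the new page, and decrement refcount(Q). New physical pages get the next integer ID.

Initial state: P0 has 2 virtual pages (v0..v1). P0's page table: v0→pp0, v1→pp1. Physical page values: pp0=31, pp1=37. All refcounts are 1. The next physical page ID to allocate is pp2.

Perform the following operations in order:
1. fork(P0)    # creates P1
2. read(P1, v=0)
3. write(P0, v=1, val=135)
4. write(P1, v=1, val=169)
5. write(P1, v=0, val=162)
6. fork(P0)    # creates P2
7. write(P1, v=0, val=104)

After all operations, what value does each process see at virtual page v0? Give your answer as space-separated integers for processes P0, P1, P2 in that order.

Answer: 31 104 31

Derivation:
Op 1: fork(P0) -> P1. 2 ppages; refcounts: pp0:2 pp1:2
Op 2: read(P1, v0) -> 31. No state change.
Op 3: write(P0, v1, 135). refcount(pp1)=2>1 -> COPY to pp2. 3 ppages; refcounts: pp0:2 pp1:1 pp2:1
Op 4: write(P1, v1, 169). refcount(pp1)=1 -> write in place. 3 ppages; refcounts: pp0:2 pp1:1 pp2:1
Op 5: write(P1, v0, 162). refcount(pp0)=2>1 -> COPY to pp3. 4 ppages; refcounts: pp0:1 pp1:1 pp2:1 pp3:1
Op 6: fork(P0) -> P2. 4 ppages; refcounts: pp0:2 pp1:1 pp2:2 pp3:1
Op 7: write(P1, v0, 104). refcount(pp3)=1 -> write in place. 4 ppages; refcounts: pp0:2 pp1:1 pp2:2 pp3:1
P0: v0 -> pp0 = 31
P1: v0 -> pp3 = 104
P2: v0 -> pp0 = 31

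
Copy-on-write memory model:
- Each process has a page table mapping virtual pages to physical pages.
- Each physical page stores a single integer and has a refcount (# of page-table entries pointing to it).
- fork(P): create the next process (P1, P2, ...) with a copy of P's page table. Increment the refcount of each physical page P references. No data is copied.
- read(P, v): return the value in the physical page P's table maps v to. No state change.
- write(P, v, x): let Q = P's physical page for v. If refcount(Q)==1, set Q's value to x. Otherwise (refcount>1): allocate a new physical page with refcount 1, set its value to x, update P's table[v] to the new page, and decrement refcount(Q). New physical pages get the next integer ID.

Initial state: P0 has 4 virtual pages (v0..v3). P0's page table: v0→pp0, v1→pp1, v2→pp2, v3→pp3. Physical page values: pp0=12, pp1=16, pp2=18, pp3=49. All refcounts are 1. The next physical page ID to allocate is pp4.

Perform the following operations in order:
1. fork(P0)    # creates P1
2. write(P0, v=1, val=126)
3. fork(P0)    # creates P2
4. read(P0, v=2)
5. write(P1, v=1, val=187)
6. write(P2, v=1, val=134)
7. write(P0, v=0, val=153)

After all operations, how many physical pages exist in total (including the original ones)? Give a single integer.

Op 1: fork(P0) -> P1. 4 ppages; refcounts: pp0:2 pp1:2 pp2:2 pp3:2
Op 2: write(P0, v1, 126). refcount(pp1)=2>1 -> COPY to pp4. 5 ppages; refcounts: pp0:2 pp1:1 pp2:2 pp3:2 pp4:1
Op 3: fork(P0) -> P2. 5 ppages; refcounts: pp0:3 pp1:1 pp2:3 pp3:3 pp4:2
Op 4: read(P0, v2) -> 18. No state change.
Op 5: write(P1, v1, 187). refcount(pp1)=1 -> write in place. 5 ppages; refcounts: pp0:3 pp1:1 pp2:3 pp3:3 pp4:2
Op 6: write(P2, v1, 134). refcount(pp4)=2>1 -> COPY to pp5. 6 ppages; refcounts: pp0:3 pp1:1 pp2:3 pp3:3 pp4:1 pp5:1
Op 7: write(P0, v0, 153). refcount(pp0)=3>1 -> COPY to pp6. 7 ppages; refcounts: pp0:2 pp1:1 pp2:3 pp3:3 pp4:1 pp5:1 pp6:1

Answer: 7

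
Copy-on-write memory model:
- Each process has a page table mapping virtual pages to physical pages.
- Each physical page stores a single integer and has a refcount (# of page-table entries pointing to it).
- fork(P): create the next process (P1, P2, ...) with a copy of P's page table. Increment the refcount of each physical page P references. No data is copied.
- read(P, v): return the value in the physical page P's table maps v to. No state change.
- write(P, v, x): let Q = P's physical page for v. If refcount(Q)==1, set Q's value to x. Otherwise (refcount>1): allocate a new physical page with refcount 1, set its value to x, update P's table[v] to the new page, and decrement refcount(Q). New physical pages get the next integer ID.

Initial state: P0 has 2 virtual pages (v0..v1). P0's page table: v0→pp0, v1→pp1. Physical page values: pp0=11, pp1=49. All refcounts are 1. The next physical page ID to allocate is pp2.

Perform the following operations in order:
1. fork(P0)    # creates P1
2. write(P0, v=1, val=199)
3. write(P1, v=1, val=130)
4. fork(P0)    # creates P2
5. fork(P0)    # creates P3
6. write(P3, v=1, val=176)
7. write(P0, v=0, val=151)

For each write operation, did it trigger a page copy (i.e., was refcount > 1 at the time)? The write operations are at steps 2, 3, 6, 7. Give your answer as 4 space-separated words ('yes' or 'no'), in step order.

Op 1: fork(P0) -> P1. 2 ppages; refcounts: pp0:2 pp1:2
Op 2: write(P0, v1, 199). refcount(pp1)=2>1 -> COPY to pp2. 3 ppages; refcounts: pp0:2 pp1:1 pp2:1
Op 3: write(P1, v1, 130). refcount(pp1)=1 -> write in place. 3 ppages; refcounts: pp0:2 pp1:1 pp2:1
Op 4: fork(P0) -> P2. 3 ppages; refcounts: pp0:3 pp1:1 pp2:2
Op 5: fork(P0) -> P3. 3 ppages; refcounts: pp0:4 pp1:1 pp2:3
Op 6: write(P3, v1, 176). refcount(pp2)=3>1 -> COPY to pp3. 4 ppages; refcounts: pp0:4 pp1:1 pp2:2 pp3:1
Op 7: write(P0, v0, 151). refcount(pp0)=4>1 -> COPY to pp4. 5 ppages; refcounts: pp0:3 pp1:1 pp2:2 pp3:1 pp4:1

yes no yes yes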